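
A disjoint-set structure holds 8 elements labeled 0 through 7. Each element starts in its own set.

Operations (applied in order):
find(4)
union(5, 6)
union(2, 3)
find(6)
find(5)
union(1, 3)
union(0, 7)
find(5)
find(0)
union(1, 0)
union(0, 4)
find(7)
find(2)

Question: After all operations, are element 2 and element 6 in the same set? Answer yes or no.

Step 1: find(4) -> no change; set of 4 is {4}
Step 2: union(5, 6) -> merged; set of 5 now {5, 6}
Step 3: union(2, 3) -> merged; set of 2 now {2, 3}
Step 4: find(6) -> no change; set of 6 is {5, 6}
Step 5: find(5) -> no change; set of 5 is {5, 6}
Step 6: union(1, 3) -> merged; set of 1 now {1, 2, 3}
Step 7: union(0, 7) -> merged; set of 0 now {0, 7}
Step 8: find(5) -> no change; set of 5 is {5, 6}
Step 9: find(0) -> no change; set of 0 is {0, 7}
Step 10: union(1, 0) -> merged; set of 1 now {0, 1, 2, 3, 7}
Step 11: union(0, 4) -> merged; set of 0 now {0, 1, 2, 3, 4, 7}
Step 12: find(7) -> no change; set of 7 is {0, 1, 2, 3, 4, 7}
Step 13: find(2) -> no change; set of 2 is {0, 1, 2, 3, 4, 7}
Set of 2: {0, 1, 2, 3, 4, 7}; 6 is not a member.

Answer: no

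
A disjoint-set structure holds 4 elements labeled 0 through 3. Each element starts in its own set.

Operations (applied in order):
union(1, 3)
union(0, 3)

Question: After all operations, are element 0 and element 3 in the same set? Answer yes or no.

Answer: yes

Derivation:
Step 1: union(1, 3) -> merged; set of 1 now {1, 3}
Step 2: union(0, 3) -> merged; set of 0 now {0, 1, 3}
Set of 0: {0, 1, 3}; 3 is a member.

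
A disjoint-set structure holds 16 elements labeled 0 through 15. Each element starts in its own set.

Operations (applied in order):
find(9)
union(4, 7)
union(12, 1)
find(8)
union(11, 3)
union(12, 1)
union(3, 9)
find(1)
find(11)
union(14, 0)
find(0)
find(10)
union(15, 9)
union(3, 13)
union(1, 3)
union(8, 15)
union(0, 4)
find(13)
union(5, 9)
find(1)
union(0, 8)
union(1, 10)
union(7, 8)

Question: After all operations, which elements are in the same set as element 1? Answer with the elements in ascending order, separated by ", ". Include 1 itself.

Step 1: find(9) -> no change; set of 9 is {9}
Step 2: union(4, 7) -> merged; set of 4 now {4, 7}
Step 3: union(12, 1) -> merged; set of 12 now {1, 12}
Step 4: find(8) -> no change; set of 8 is {8}
Step 5: union(11, 3) -> merged; set of 11 now {3, 11}
Step 6: union(12, 1) -> already same set; set of 12 now {1, 12}
Step 7: union(3, 9) -> merged; set of 3 now {3, 9, 11}
Step 8: find(1) -> no change; set of 1 is {1, 12}
Step 9: find(11) -> no change; set of 11 is {3, 9, 11}
Step 10: union(14, 0) -> merged; set of 14 now {0, 14}
Step 11: find(0) -> no change; set of 0 is {0, 14}
Step 12: find(10) -> no change; set of 10 is {10}
Step 13: union(15, 9) -> merged; set of 15 now {3, 9, 11, 15}
Step 14: union(3, 13) -> merged; set of 3 now {3, 9, 11, 13, 15}
Step 15: union(1, 3) -> merged; set of 1 now {1, 3, 9, 11, 12, 13, 15}
Step 16: union(8, 15) -> merged; set of 8 now {1, 3, 8, 9, 11, 12, 13, 15}
Step 17: union(0, 4) -> merged; set of 0 now {0, 4, 7, 14}
Step 18: find(13) -> no change; set of 13 is {1, 3, 8, 9, 11, 12, 13, 15}
Step 19: union(5, 9) -> merged; set of 5 now {1, 3, 5, 8, 9, 11, 12, 13, 15}
Step 20: find(1) -> no change; set of 1 is {1, 3, 5, 8, 9, 11, 12, 13, 15}
Step 21: union(0, 8) -> merged; set of 0 now {0, 1, 3, 4, 5, 7, 8, 9, 11, 12, 13, 14, 15}
Step 22: union(1, 10) -> merged; set of 1 now {0, 1, 3, 4, 5, 7, 8, 9, 10, 11, 12, 13, 14, 15}
Step 23: union(7, 8) -> already same set; set of 7 now {0, 1, 3, 4, 5, 7, 8, 9, 10, 11, 12, 13, 14, 15}
Component of 1: {0, 1, 3, 4, 5, 7, 8, 9, 10, 11, 12, 13, 14, 15}

Answer: 0, 1, 3, 4, 5, 7, 8, 9, 10, 11, 12, 13, 14, 15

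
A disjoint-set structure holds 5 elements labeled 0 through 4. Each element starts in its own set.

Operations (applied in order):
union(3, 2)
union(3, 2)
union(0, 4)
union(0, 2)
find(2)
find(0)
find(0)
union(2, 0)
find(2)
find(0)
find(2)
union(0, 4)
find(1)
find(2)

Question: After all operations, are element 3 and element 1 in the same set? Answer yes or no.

Answer: no

Derivation:
Step 1: union(3, 2) -> merged; set of 3 now {2, 3}
Step 2: union(3, 2) -> already same set; set of 3 now {2, 3}
Step 3: union(0, 4) -> merged; set of 0 now {0, 4}
Step 4: union(0, 2) -> merged; set of 0 now {0, 2, 3, 4}
Step 5: find(2) -> no change; set of 2 is {0, 2, 3, 4}
Step 6: find(0) -> no change; set of 0 is {0, 2, 3, 4}
Step 7: find(0) -> no change; set of 0 is {0, 2, 3, 4}
Step 8: union(2, 0) -> already same set; set of 2 now {0, 2, 3, 4}
Step 9: find(2) -> no change; set of 2 is {0, 2, 3, 4}
Step 10: find(0) -> no change; set of 0 is {0, 2, 3, 4}
Step 11: find(2) -> no change; set of 2 is {0, 2, 3, 4}
Step 12: union(0, 4) -> already same set; set of 0 now {0, 2, 3, 4}
Step 13: find(1) -> no change; set of 1 is {1}
Step 14: find(2) -> no change; set of 2 is {0, 2, 3, 4}
Set of 3: {0, 2, 3, 4}; 1 is not a member.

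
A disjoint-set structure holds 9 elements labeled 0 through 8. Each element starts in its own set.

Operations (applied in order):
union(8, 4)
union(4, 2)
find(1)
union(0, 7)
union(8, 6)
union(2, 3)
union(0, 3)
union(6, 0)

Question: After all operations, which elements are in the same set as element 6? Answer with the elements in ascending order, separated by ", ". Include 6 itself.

Answer: 0, 2, 3, 4, 6, 7, 8

Derivation:
Step 1: union(8, 4) -> merged; set of 8 now {4, 8}
Step 2: union(4, 2) -> merged; set of 4 now {2, 4, 8}
Step 3: find(1) -> no change; set of 1 is {1}
Step 4: union(0, 7) -> merged; set of 0 now {0, 7}
Step 5: union(8, 6) -> merged; set of 8 now {2, 4, 6, 8}
Step 6: union(2, 3) -> merged; set of 2 now {2, 3, 4, 6, 8}
Step 7: union(0, 3) -> merged; set of 0 now {0, 2, 3, 4, 6, 7, 8}
Step 8: union(6, 0) -> already same set; set of 6 now {0, 2, 3, 4, 6, 7, 8}
Component of 6: {0, 2, 3, 4, 6, 7, 8}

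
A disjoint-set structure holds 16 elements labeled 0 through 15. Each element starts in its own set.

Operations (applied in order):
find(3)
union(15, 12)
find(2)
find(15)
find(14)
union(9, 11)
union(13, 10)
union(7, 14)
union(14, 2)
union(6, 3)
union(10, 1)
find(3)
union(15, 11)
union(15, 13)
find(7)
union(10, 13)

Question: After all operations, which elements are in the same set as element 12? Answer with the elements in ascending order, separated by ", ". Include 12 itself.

Step 1: find(3) -> no change; set of 3 is {3}
Step 2: union(15, 12) -> merged; set of 15 now {12, 15}
Step 3: find(2) -> no change; set of 2 is {2}
Step 4: find(15) -> no change; set of 15 is {12, 15}
Step 5: find(14) -> no change; set of 14 is {14}
Step 6: union(9, 11) -> merged; set of 9 now {9, 11}
Step 7: union(13, 10) -> merged; set of 13 now {10, 13}
Step 8: union(7, 14) -> merged; set of 7 now {7, 14}
Step 9: union(14, 2) -> merged; set of 14 now {2, 7, 14}
Step 10: union(6, 3) -> merged; set of 6 now {3, 6}
Step 11: union(10, 1) -> merged; set of 10 now {1, 10, 13}
Step 12: find(3) -> no change; set of 3 is {3, 6}
Step 13: union(15, 11) -> merged; set of 15 now {9, 11, 12, 15}
Step 14: union(15, 13) -> merged; set of 15 now {1, 9, 10, 11, 12, 13, 15}
Step 15: find(7) -> no change; set of 7 is {2, 7, 14}
Step 16: union(10, 13) -> already same set; set of 10 now {1, 9, 10, 11, 12, 13, 15}
Component of 12: {1, 9, 10, 11, 12, 13, 15}

Answer: 1, 9, 10, 11, 12, 13, 15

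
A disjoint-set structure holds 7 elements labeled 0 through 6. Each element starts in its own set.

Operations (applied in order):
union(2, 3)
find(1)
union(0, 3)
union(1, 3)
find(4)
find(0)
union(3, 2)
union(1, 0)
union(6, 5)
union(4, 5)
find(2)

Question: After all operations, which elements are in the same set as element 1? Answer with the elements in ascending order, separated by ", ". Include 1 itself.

Answer: 0, 1, 2, 3

Derivation:
Step 1: union(2, 3) -> merged; set of 2 now {2, 3}
Step 2: find(1) -> no change; set of 1 is {1}
Step 3: union(0, 3) -> merged; set of 0 now {0, 2, 3}
Step 4: union(1, 3) -> merged; set of 1 now {0, 1, 2, 3}
Step 5: find(4) -> no change; set of 4 is {4}
Step 6: find(0) -> no change; set of 0 is {0, 1, 2, 3}
Step 7: union(3, 2) -> already same set; set of 3 now {0, 1, 2, 3}
Step 8: union(1, 0) -> already same set; set of 1 now {0, 1, 2, 3}
Step 9: union(6, 5) -> merged; set of 6 now {5, 6}
Step 10: union(4, 5) -> merged; set of 4 now {4, 5, 6}
Step 11: find(2) -> no change; set of 2 is {0, 1, 2, 3}
Component of 1: {0, 1, 2, 3}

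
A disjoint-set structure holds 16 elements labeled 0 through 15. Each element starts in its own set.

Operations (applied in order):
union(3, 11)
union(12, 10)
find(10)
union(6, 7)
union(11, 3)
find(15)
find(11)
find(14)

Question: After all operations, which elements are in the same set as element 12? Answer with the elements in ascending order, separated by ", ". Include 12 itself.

Step 1: union(3, 11) -> merged; set of 3 now {3, 11}
Step 2: union(12, 10) -> merged; set of 12 now {10, 12}
Step 3: find(10) -> no change; set of 10 is {10, 12}
Step 4: union(6, 7) -> merged; set of 6 now {6, 7}
Step 5: union(11, 3) -> already same set; set of 11 now {3, 11}
Step 6: find(15) -> no change; set of 15 is {15}
Step 7: find(11) -> no change; set of 11 is {3, 11}
Step 8: find(14) -> no change; set of 14 is {14}
Component of 12: {10, 12}

Answer: 10, 12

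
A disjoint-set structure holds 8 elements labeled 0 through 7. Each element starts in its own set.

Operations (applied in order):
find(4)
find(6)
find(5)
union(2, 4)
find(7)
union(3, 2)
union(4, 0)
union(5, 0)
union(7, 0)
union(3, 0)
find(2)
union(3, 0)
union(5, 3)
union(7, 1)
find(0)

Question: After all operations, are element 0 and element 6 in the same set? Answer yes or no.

Step 1: find(4) -> no change; set of 4 is {4}
Step 2: find(6) -> no change; set of 6 is {6}
Step 3: find(5) -> no change; set of 5 is {5}
Step 4: union(2, 4) -> merged; set of 2 now {2, 4}
Step 5: find(7) -> no change; set of 7 is {7}
Step 6: union(3, 2) -> merged; set of 3 now {2, 3, 4}
Step 7: union(4, 0) -> merged; set of 4 now {0, 2, 3, 4}
Step 8: union(5, 0) -> merged; set of 5 now {0, 2, 3, 4, 5}
Step 9: union(7, 0) -> merged; set of 7 now {0, 2, 3, 4, 5, 7}
Step 10: union(3, 0) -> already same set; set of 3 now {0, 2, 3, 4, 5, 7}
Step 11: find(2) -> no change; set of 2 is {0, 2, 3, 4, 5, 7}
Step 12: union(3, 0) -> already same set; set of 3 now {0, 2, 3, 4, 5, 7}
Step 13: union(5, 3) -> already same set; set of 5 now {0, 2, 3, 4, 5, 7}
Step 14: union(7, 1) -> merged; set of 7 now {0, 1, 2, 3, 4, 5, 7}
Step 15: find(0) -> no change; set of 0 is {0, 1, 2, 3, 4, 5, 7}
Set of 0: {0, 1, 2, 3, 4, 5, 7}; 6 is not a member.

Answer: no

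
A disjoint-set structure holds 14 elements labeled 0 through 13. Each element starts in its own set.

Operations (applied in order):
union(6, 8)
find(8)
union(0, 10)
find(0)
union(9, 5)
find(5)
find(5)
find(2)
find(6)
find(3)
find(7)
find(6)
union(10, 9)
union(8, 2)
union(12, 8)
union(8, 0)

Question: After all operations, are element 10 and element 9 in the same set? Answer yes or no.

Answer: yes

Derivation:
Step 1: union(6, 8) -> merged; set of 6 now {6, 8}
Step 2: find(8) -> no change; set of 8 is {6, 8}
Step 3: union(0, 10) -> merged; set of 0 now {0, 10}
Step 4: find(0) -> no change; set of 0 is {0, 10}
Step 5: union(9, 5) -> merged; set of 9 now {5, 9}
Step 6: find(5) -> no change; set of 5 is {5, 9}
Step 7: find(5) -> no change; set of 5 is {5, 9}
Step 8: find(2) -> no change; set of 2 is {2}
Step 9: find(6) -> no change; set of 6 is {6, 8}
Step 10: find(3) -> no change; set of 3 is {3}
Step 11: find(7) -> no change; set of 7 is {7}
Step 12: find(6) -> no change; set of 6 is {6, 8}
Step 13: union(10, 9) -> merged; set of 10 now {0, 5, 9, 10}
Step 14: union(8, 2) -> merged; set of 8 now {2, 6, 8}
Step 15: union(12, 8) -> merged; set of 12 now {2, 6, 8, 12}
Step 16: union(8, 0) -> merged; set of 8 now {0, 2, 5, 6, 8, 9, 10, 12}
Set of 10: {0, 2, 5, 6, 8, 9, 10, 12}; 9 is a member.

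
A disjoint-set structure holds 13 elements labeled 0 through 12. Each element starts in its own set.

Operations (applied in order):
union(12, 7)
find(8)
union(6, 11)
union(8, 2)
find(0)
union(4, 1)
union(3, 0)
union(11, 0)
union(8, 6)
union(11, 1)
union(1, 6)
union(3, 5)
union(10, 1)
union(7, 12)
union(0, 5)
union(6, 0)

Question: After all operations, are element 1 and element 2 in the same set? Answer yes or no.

Step 1: union(12, 7) -> merged; set of 12 now {7, 12}
Step 2: find(8) -> no change; set of 8 is {8}
Step 3: union(6, 11) -> merged; set of 6 now {6, 11}
Step 4: union(8, 2) -> merged; set of 8 now {2, 8}
Step 5: find(0) -> no change; set of 0 is {0}
Step 6: union(4, 1) -> merged; set of 4 now {1, 4}
Step 7: union(3, 0) -> merged; set of 3 now {0, 3}
Step 8: union(11, 0) -> merged; set of 11 now {0, 3, 6, 11}
Step 9: union(8, 6) -> merged; set of 8 now {0, 2, 3, 6, 8, 11}
Step 10: union(11, 1) -> merged; set of 11 now {0, 1, 2, 3, 4, 6, 8, 11}
Step 11: union(1, 6) -> already same set; set of 1 now {0, 1, 2, 3, 4, 6, 8, 11}
Step 12: union(3, 5) -> merged; set of 3 now {0, 1, 2, 3, 4, 5, 6, 8, 11}
Step 13: union(10, 1) -> merged; set of 10 now {0, 1, 2, 3, 4, 5, 6, 8, 10, 11}
Step 14: union(7, 12) -> already same set; set of 7 now {7, 12}
Step 15: union(0, 5) -> already same set; set of 0 now {0, 1, 2, 3, 4, 5, 6, 8, 10, 11}
Step 16: union(6, 0) -> already same set; set of 6 now {0, 1, 2, 3, 4, 5, 6, 8, 10, 11}
Set of 1: {0, 1, 2, 3, 4, 5, 6, 8, 10, 11}; 2 is a member.

Answer: yes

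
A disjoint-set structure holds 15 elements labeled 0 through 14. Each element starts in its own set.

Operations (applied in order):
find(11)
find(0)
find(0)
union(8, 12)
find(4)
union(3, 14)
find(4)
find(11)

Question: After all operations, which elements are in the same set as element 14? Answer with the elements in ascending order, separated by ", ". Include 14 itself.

Answer: 3, 14

Derivation:
Step 1: find(11) -> no change; set of 11 is {11}
Step 2: find(0) -> no change; set of 0 is {0}
Step 3: find(0) -> no change; set of 0 is {0}
Step 4: union(8, 12) -> merged; set of 8 now {8, 12}
Step 5: find(4) -> no change; set of 4 is {4}
Step 6: union(3, 14) -> merged; set of 3 now {3, 14}
Step 7: find(4) -> no change; set of 4 is {4}
Step 8: find(11) -> no change; set of 11 is {11}
Component of 14: {3, 14}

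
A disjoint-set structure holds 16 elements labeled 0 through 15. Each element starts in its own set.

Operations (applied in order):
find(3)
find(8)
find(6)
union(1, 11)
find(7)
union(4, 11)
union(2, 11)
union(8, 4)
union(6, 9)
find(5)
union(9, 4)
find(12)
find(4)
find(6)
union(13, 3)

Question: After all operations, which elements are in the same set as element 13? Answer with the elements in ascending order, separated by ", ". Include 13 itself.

Step 1: find(3) -> no change; set of 3 is {3}
Step 2: find(8) -> no change; set of 8 is {8}
Step 3: find(6) -> no change; set of 6 is {6}
Step 4: union(1, 11) -> merged; set of 1 now {1, 11}
Step 5: find(7) -> no change; set of 7 is {7}
Step 6: union(4, 11) -> merged; set of 4 now {1, 4, 11}
Step 7: union(2, 11) -> merged; set of 2 now {1, 2, 4, 11}
Step 8: union(8, 4) -> merged; set of 8 now {1, 2, 4, 8, 11}
Step 9: union(6, 9) -> merged; set of 6 now {6, 9}
Step 10: find(5) -> no change; set of 5 is {5}
Step 11: union(9, 4) -> merged; set of 9 now {1, 2, 4, 6, 8, 9, 11}
Step 12: find(12) -> no change; set of 12 is {12}
Step 13: find(4) -> no change; set of 4 is {1, 2, 4, 6, 8, 9, 11}
Step 14: find(6) -> no change; set of 6 is {1, 2, 4, 6, 8, 9, 11}
Step 15: union(13, 3) -> merged; set of 13 now {3, 13}
Component of 13: {3, 13}

Answer: 3, 13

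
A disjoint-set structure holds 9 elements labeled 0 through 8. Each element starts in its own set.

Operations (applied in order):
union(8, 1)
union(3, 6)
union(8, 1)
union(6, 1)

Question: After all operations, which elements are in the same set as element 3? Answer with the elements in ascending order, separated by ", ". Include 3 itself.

Answer: 1, 3, 6, 8

Derivation:
Step 1: union(8, 1) -> merged; set of 8 now {1, 8}
Step 2: union(3, 6) -> merged; set of 3 now {3, 6}
Step 3: union(8, 1) -> already same set; set of 8 now {1, 8}
Step 4: union(6, 1) -> merged; set of 6 now {1, 3, 6, 8}
Component of 3: {1, 3, 6, 8}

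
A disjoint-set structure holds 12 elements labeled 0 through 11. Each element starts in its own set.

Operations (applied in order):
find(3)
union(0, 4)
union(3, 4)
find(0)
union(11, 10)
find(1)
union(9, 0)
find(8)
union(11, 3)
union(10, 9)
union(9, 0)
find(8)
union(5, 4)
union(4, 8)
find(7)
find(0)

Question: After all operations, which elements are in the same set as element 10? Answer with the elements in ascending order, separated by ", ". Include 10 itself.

Step 1: find(3) -> no change; set of 3 is {3}
Step 2: union(0, 4) -> merged; set of 0 now {0, 4}
Step 3: union(3, 4) -> merged; set of 3 now {0, 3, 4}
Step 4: find(0) -> no change; set of 0 is {0, 3, 4}
Step 5: union(11, 10) -> merged; set of 11 now {10, 11}
Step 6: find(1) -> no change; set of 1 is {1}
Step 7: union(9, 0) -> merged; set of 9 now {0, 3, 4, 9}
Step 8: find(8) -> no change; set of 8 is {8}
Step 9: union(11, 3) -> merged; set of 11 now {0, 3, 4, 9, 10, 11}
Step 10: union(10, 9) -> already same set; set of 10 now {0, 3, 4, 9, 10, 11}
Step 11: union(9, 0) -> already same set; set of 9 now {0, 3, 4, 9, 10, 11}
Step 12: find(8) -> no change; set of 8 is {8}
Step 13: union(5, 4) -> merged; set of 5 now {0, 3, 4, 5, 9, 10, 11}
Step 14: union(4, 8) -> merged; set of 4 now {0, 3, 4, 5, 8, 9, 10, 11}
Step 15: find(7) -> no change; set of 7 is {7}
Step 16: find(0) -> no change; set of 0 is {0, 3, 4, 5, 8, 9, 10, 11}
Component of 10: {0, 3, 4, 5, 8, 9, 10, 11}

Answer: 0, 3, 4, 5, 8, 9, 10, 11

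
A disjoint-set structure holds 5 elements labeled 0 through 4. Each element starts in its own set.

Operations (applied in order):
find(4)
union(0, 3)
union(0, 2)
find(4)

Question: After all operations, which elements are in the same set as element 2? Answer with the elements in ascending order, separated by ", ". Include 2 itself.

Step 1: find(4) -> no change; set of 4 is {4}
Step 2: union(0, 3) -> merged; set of 0 now {0, 3}
Step 3: union(0, 2) -> merged; set of 0 now {0, 2, 3}
Step 4: find(4) -> no change; set of 4 is {4}
Component of 2: {0, 2, 3}

Answer: 0, 2, 3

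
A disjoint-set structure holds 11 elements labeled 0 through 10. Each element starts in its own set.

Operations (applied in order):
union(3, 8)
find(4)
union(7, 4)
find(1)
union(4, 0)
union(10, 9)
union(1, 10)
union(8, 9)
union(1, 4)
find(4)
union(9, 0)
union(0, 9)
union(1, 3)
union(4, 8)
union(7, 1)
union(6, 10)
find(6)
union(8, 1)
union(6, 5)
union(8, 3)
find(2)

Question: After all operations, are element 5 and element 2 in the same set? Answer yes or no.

Step 1: union(3, 8) -> merged; set of 3 now {3, 8}
Step 2: find(4) -> no change; set of 4 is {4}
Step 3: union(7, 4) -> merged; set of 7 now {4, 7}
Step 4: find(1) -> no change; set of 1 is {1}
Step 5: union(4, 0) -> merged; set of 4 now {0, 4, 7}
Step 6: union(10, 9) -> merged; set of 10 now {9, 10}
Step 7: union(1, 10) -> merged; set of 1 now {1, 9, 10}
Step 8: union(8, 9) -> merged; set of 8 now {1, 3, 8, 9, 10}
Step 9: union(1, 4) -> merged; set of 1 now {0, 1, 3, 4, 7, 8, 9, 10}
Step 10: find(4) -> no change; set of 4 is {0, 1, 3, 4, 7, 8, 9, 10}
Step 11: union(9, 0) -> already same set; set of 9 now {0, 1, 3, 4, 7, 8, 9, 10}
Step 12: union(0, 9) -> already same set; set of 0 now {0, 1, 3, 4, 7, 8, 9, 10}
Step 13: union(1, 3) -> already same set; set of 1 now {0, 1, 3, 4, 7, 8, 9, 10}
Step 14: union(4, 8) -> already same set; set of 4 now {0, 1, 3, 4, 7, 8, 9, 10}
Step 15: union(7, 1) -> already same set; set of 7 now {0, 1, 3, 4, 7, 8, 9, 10}
Step 16: union(6, 10) -> merged; set of 6 now {0, 1, 3, 4, 6, 7, 8, 9, 10}
Step 17: find(6) -> no change; set of 6 is {0, 1, 3, 4, 6, 7, 8, 9, 10}
Step 18: union(8, 1) -> already same set; set of 8 now {0, 1, 3, 4, 6, 7, 8, 9, 10}
Step 19: union(6, 5) -> merged; set of 6 now {0, 1, 3, 4, 5, 6, 7, 8, 9, 10}
Step 20: union(8, 3) -> already same set; set of 8 now {0, 1, 3, 4, 5, 6, 7, 8, 9, 10}
Step 21: find(2) -> no change; set of 2 is {2}
Set of 5: {0, 1, 3, 4, 5, 6, 7, 8, 9, 10}; 2 is not a member.

Answer: no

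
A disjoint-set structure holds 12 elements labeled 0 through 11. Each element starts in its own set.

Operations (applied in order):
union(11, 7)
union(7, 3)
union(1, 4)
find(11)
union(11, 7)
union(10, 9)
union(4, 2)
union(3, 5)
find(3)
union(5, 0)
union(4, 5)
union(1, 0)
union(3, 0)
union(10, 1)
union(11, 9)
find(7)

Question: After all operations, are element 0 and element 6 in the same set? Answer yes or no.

Step 1: union(11, 7) -> merged; set of 11 now {7, 11}
Step 2: union(7, 3) -> merged; set of 7 now {3, 7, 11}
Step 3: union(1, 4) -> merged; set of 1 now {1, 4}
Step 4: find(11) -> no change; set of 11 is {3, 7, 11}
Step 5: union(11, 7) -> already same set; set of 11 now {3, 7, 11}
Step 6: union(10, 9) -> merged; set of 10 now {9, 10}
Step 7: union(4, 2) -> merged; set of 4 now {1, 2, 4}
Step 8: union(3, 5) -> merged; set of 3 now {3, 5, 7, 11}
Step 9: find(3) -> no change; set of 3 is {3, 5, 7, 11}
Step 10: union(5, 0) -> merged; set of 5 now {0, 3, 5, 7, 11}
Step 11: union(4, 5) -> merged; set of 4 now {0, 1, 2, 3, 4, 5, 7, 11}
Step 12: union(1, 0) -> already same set; set of 1 now {0, 1, 2, 3, 4, 5, 7, 11}
Step 13: union(3, 0) -> already same set; set of 3 now {0, 1, 2, 3, 4, 5, 7, 11}
Step 14: union(10, 1) -> merged; set of 10 now {0, 1, 2, 3, 4, 5, 7, 9, 10, 11}
Step 15: union(11, 9) -> already same set; set of 11 now {0, 1, 2, 3, 4, 5, 7, 9, 10, 11}
Step 16: find(7) -> no change; set of 7 is {0, 1, 2, 3, 4, 5, 7, 9, 10, 11}
Set of 0: {0, 1, 2, 3, 4, 5, 7, 9, 10, 11}; 6 is not a member.

Answer: no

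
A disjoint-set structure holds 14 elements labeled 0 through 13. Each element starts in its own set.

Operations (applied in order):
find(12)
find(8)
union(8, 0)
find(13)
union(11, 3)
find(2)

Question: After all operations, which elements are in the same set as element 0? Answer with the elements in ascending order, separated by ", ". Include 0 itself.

Answer: 0, 8

Derivation:
Step 1: find(12) -> no change; set of 12 is {12}
Step 2: find(8) -> no change; set of 8 is {8}
Step 3: union(8, 0) -> merged; set of 8 now {0, 8}
Step 4: find(13) -> no change; set of 13 is {13}
Step 5: union(11, 3) -> merged; set of 11 now {3, 11}
Step 6: find(2) -> no change; set of 2 is {2}
Component of 0: {0, 8}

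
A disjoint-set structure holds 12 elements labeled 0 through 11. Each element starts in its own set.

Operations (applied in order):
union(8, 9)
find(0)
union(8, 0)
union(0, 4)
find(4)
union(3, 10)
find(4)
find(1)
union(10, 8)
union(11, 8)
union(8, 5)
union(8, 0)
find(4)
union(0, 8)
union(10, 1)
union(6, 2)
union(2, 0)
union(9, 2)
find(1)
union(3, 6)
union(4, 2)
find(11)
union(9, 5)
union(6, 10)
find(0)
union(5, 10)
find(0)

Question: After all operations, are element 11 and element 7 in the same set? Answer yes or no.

Step 1: union(8, 9) -> merged; set of 8 now {8, 9}
Step 2: find(0) -> no change; set of 0 is {0}
Step 3: union(8, 0) -> merged; set of 8 now {0, 8, 9}
Step 4: union(0, 4) -> merged; set of 0 now {0, 4, 8, 9}
Step 5: find(4) -> no change; set of 4 is {0, 4, 8, 9}
Step 6: union(3, 10) -> merged; set of 3 now {3, 10}
Step 7: find(4) -> no change; set of 4 is {0, 4, 8, 9}
Step 8: find(1) -> no change; set of 1 is {1}
Step 9: union(10, 8) -> merged; set of 10 now {0, 3, 4, 8, 9, 10}
Step 10: union(11, 8) -> merged; set of 11 now {0, 3, 4, 8, 9, 10, 11}
Step 11: union(8, 5) -> merged; set of 8 now {0, 3, 4, 5, 8, 9, 10, 11}
Step 12: union(8, 0) -> already same set; set of 8 now {0, 3, 4, 5, 8, 9, 10, 11}
Step 13: find(4) -> no change; set of 4 is {0, 3, 4, 5, 8, 9, 10, 11}
Step 14: union(0, 8) -> already same set; set of 0 now {0, 3, 4, 5, 8, 9, 10, 11}
Step 15: union(10, 1) -> merged; set of 10 now {0, 1, 3, 4, 5, 8, 9, 10, 11}
Step 16: union(6, 2) -> merged; set of 6 now {2, 6}
Step 17: union(2, 0) -> merged; set of 2 now {0, 1, 2, 3, 4, 5, 6, 8, 9, 10, 11}
Step 18: union(9, 2) -> already same set; set of 9 now {0, 1, 2, 3, 4, 5, 6, 8, 9, 10, 11}
Step 19: find(1) -> no change; set of 1 is {0, 1, 2, 3, 4, 5, 6, 8, 9, 10, 11}
Step 20: union(3, 6) -> already same set; set of 3 now {0, 1, 2, 3, 4, 5, 6, 8, 9, 10, 11}
Step 21: union(4, 2) -> already same set; set of 4 now {0, 1, 2, 3, 4, 5, 6, 8, 9, 10, 11}
Step 22: find(11) -> no change; set of 11 is {0, 1, 2, 3, 4, 5, 6, 8, 9, 10, 11}
Step 23: union(9, 5) -> already same set; set of 9 now {0, 1, 2, 3, 4, 5, 6, 8, 9, 10, 11}
Step 24: union(6, 10) -> already same set; set of 6 now {0, 1, 2, 3, 4, 5, 6, 8, 9, 10, 11}
Step 25: find(0) -> no change; set of 0 is {0, 1, 2, 3, 4, 5, 6, 8, 9, 10, 11}
Step 26: union(5, 10) -> already same set; set of 5 now {0, 1, 2, 3, 4, 5, 6, 8, 9, 10, 11}
Step 27: find(0) -> no change; set of 0 is {0, 1, 2, 3, 4, 5, 6, 8, 9, 10, 11}
Set of 11: {0, 1, 2, 3, 4, 5, 6, 8, 9, 10, 11}; 7 is not a member.

Answer: no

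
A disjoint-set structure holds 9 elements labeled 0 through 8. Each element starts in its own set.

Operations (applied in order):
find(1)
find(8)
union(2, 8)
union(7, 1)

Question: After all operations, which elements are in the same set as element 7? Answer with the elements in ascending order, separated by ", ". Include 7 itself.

Answer: 1, 7

Derivation:
Step 1: find(1) -> no change; set of 1 is {1}
Step 2: find(8) -> no change; set of 8 is {8}
Step 3: union(2, 8) -> merged; set of 2 now {2, 8}
Step 4: union(7, 1) -> merged; set of 7 now {1, 7}
Component of 7: {1, 7}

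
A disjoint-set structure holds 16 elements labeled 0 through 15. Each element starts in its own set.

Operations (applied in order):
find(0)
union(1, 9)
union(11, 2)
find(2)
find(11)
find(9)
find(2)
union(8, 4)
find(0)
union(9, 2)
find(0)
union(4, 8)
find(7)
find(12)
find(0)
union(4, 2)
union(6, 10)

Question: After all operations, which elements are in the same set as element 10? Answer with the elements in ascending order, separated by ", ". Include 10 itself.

Step 1: find(0) -> no change; set of 0 is {0}
Step 2: union(1, 9) -> merged; set of 1 now {1, 9}
Step 3: union(11, 2) -> merged; set of 11 now {2, 11}
Step 4: find(2) -> no change; set of 2 is {2, 11}
Step 5: find(11) -> no change; set of 11 is {2, 11}
Step 6: find(9) -> no change; set of 9 is {1, 9}
Step 7: find(2) -> no change; set of 2 is {2, 11}
Step 8: union(8, 4) -> merged; set of 8 now {4, 8}
Step 9: find(0) -> no change; set of 0 is {0}
Step 10: union(9, 2) -> merged; set of 9 now {1, 2, 9, 11}
Step 11: find(0) -> no change; set of 0 is {0}
Step 12: union(4, 8) -> already same set; set of 4 now {4, 8}
Step 13: find(7) -> no change; set of 7 is {7}
Step 14: find(12) -> no change; set of 12 is {12}
Step 15: find(0) -> no change; set of 0 is {0}
Step 16: union(4, 2) -> merged; set of 4 now {1, 2, 4, 8, 9, 11}
Step 17: union(6, 10) -> merged; set of 6 now {6, 10}
Component of 10: {6, 10}

Answer: 6, 10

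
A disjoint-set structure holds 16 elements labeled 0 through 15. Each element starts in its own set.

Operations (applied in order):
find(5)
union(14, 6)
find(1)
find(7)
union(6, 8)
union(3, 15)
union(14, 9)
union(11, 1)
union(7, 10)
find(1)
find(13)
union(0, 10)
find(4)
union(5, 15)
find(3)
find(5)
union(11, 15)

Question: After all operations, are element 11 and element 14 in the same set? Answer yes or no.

Answer: no

Derivation:
Step 1: find(5) -> no change; set of 5 is {5}
Step 2: union(14, 6) -> merged; set of 14 now {6, 14}
Step 3: find(1) -> no change; set of 1 is {1}
Step 4: find(7) -> no change; set of 7 is {7}
Step 5: union(6, 8) -> merged; set of 6 now {6, 8, 14}
Step 6: union(3, 15) -> merged; set of 3 now {3, 15}
Step 7: union(14, 9) -> merged; set of 14 now {6, 8, 9, 14}
Step 8: union(11, 1) -> merged; set of 11 now {1, 11}
Step 9: union(7, 10) -> merged; set of 7 now {7, 10}
Step 10: find(1) -> no change; set of 1 is {1, 11}
Step 11: find(13) -> no change; set of 13 is {13}
Step 12: union(0, 10) -> merged; set of 0 now {0, 7, 10}
Step 13: find(4) -> no change; set of 4 is {4}
Step 14: union(5, 15) -> merged; set of 5 now {3, 5, 15}
Step 15: find(3) -> no change; set of 3 is {3, 5, 15}
Step 16: find(5) -> no change; set of 5 is {3, 5, 15}
Step 17: union(11, 15) -> merged; set of 11 now {1, 3, 5, 11, 15}
Set of 11: {1, 3, 5, 11, 15}; 14 is not a member.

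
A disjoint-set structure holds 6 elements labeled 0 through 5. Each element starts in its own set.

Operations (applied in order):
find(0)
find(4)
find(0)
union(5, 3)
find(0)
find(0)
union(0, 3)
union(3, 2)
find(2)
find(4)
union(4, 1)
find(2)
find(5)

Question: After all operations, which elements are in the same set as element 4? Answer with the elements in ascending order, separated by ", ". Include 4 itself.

Answer: 1, 4

Derivation:
Step 1: find(0) -> no change; set of 0 is {0}
Step 2: find(4) -> no change; set of 4 is {4}
Step 3: find(0) -> no change; set of 0 is {0}
Step 4: union(5, 3) -> merged; set of 5 now {3, 5}
Step 5: find(0) -> no change; set of 0 is {0}
Step 6: find(0) -> no change; set of 0 is {0}
Step 7: union(0, 3) -> merged; set of 0 now {0, 3, 5}
Step 8: union(3, 2) -> merged; set of 3 now {0, 2, 3, 5}
Step 9: find(2) -> no change; set of 2 is {0, 2, 3, 5}
Step 10: find(4) -> no change; set of 4 is {4}
Step 11: union(4, 1) -> merged; set of 4 now {1, 4}
Step 12: find(2) -> no change; set of 2 is {0, 2, 3, 5}
Step 13: find(5) -> no change; set of 5 is {0, 2, 3, 5}
Component of 4: {1, 4}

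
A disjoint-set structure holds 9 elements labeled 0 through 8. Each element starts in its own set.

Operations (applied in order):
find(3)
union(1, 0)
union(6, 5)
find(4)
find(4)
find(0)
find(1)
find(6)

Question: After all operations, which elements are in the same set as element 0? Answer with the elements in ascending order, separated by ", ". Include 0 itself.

Answer: 0, 1

Derivation:
Step 1: find(3) -> no change; set of 3 is {3}
Step 2: union(1, 0) -> merged; set of 1 now {0, 1}
Step 3: union(6, 5) -> merged; set of 6 now {5, 6}
Step 4: find(4) -> no change; set of 4 is {4}
Step 5: find(4) -> no change; set of 4 is {4}
Step 6: find(0) -> no change; set of 0 is {0, 1}
Step 7: find(1) -> no change; set of 1 is {0, 1}
Step 8: find(6) -> no change; set of 6 is {5, 6}
Component of 0: {0, 1}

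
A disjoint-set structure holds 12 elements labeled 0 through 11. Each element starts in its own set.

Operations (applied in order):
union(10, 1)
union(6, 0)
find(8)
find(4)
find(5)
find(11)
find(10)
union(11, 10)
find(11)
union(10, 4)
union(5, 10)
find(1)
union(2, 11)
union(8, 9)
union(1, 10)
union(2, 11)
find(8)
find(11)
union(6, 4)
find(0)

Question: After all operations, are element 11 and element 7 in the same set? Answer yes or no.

Step 1: union(10, 1) -> merged; set of 10 now {1, 10}
Step 2: union(6, 0) -> merged; set of 6 now {0, 6}
Step 3: find(8) -> no change; set of 8 is {8}
Step 4: find(4) -> no change; set of 4 is {4}
Step 5: find(5) -> no change; set of 5 is {5}
Step 6: find(11) -> no change; set of 11 is {11}
Step 7: find(10) -> no change; set of 10 is {1, 10}
Step 8: union(11, 10) -> merged; set of 11 now {1, 10, 11}
Step 9: find(11) -> no change; set of 11 is {1, 10, 11}
Step 10: union(10, 4) -> merged; set of 10 now {1, 4, 10, 11}
Step 11: union(5, 10) -> merged; set of 5 now {1, 4, 5, 10, 11}
Step 12: find(1) -> no change; set of 1 is {1, 4, 5, 10, 11}
Step 13: union(2, 11) -> merged; set of 2 now {1, 2, 4, 5, 10, 11}
Step 14: union(8, 9) -> merged; set of 8 now {8, 9}
Step 15: union(1, 10) -> already same set; set of 1 now {1, 2, 4, 5, 10, 11}
Step 16: union(2, 11) -> already same set; set of 2 now {1, 2, 4, 5, 10, 11}
Step 17: find(8) -> no change; set of 8 is {8, 9}
Step 18: find(11) -> no change; set of 11 is {1, 2, 4, 5, 10, 11}
Step 19: union(6, 4) -> merged; set of 6 now {0, 1, 2, 4, 5, 6, 10, 11}
Step 20: find(0) -> no change; set of 0 is {0, 1, 2, 4, 5, 6, 10, 11}
Set of 11: {0, 1, 2, 4, 5, 6, 10, 11}; 7 is not a member.

Answer: no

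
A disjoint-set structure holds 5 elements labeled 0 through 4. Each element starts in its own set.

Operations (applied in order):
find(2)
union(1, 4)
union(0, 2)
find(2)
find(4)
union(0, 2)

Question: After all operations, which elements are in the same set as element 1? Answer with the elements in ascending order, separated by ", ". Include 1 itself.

Step 1: find(2) -> no change; set of 2 is {2}
Step 2: union(1, 4) -> merged; set of 1 now {1, 4}
Step 3: union(0, 2) -> merged; set of 0 now {0, 2}
Step 4: find(2) -> no change; set of 2 is {0, 2}
Step 5: find(4) -> no change; set of 4 is {1, 4}
Step 6: union(0, 2) -> already same set; set of 0 now {0, 2}
Component of 1: {1, 4}

Answer: 1, 4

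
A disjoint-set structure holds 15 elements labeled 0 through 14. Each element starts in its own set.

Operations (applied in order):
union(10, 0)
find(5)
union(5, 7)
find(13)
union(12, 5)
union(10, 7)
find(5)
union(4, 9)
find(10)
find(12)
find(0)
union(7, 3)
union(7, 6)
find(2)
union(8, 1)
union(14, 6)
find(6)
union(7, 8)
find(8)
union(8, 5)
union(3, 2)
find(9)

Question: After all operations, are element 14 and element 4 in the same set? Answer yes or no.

Answer: no

Derivation:
Step 1: union(10, 0) -> merged; set of 10 now {0, 10}
Step 2: find(5) -> no change; set of 5 is {5}
Step 3: union(5, 7) -> merged; set of 5 now {5, 7}
Step 4: find(13) -> no change; set of 13 is {13}
Step 5: union(12, 5) -> merged; set of 12 now {5, 7, 12}
Step 6: union(10, 7) -> merged; set of 10 now {0, 5, 7, 10, 12}
Step 7: find(5) -> no change; set of 5 is {0, 5, 7, 10, 12}
Step 8: union(4, 9) -> merged; set of 4 now {4, 9}
Step 9: find(10) -> no change; set of 10 is {0, 5, 7, 10, 12}
Step 10: find(12) -> no change; set of 12 is {0, 5, 7, 10, 12}
Step 11: find(0) -> no change; set of 0 is {0, 5, 7, 10, 12}
Step 12: union(7, 3) -> merged; set of 7 now {0, 3, 5, 7, 10, 12}
Step 13: union(7, 6) -> merged; set of 7 now {0, 3, 5, 6, 7, 10, 12}
Step 14: find(2) -> no change; set of 2 is {2}
Step 15: union(8, 1) -> merged; set of 8 now {1, 8}
Step 16: union(14, 6) -> merged; set of 14 now {0, 3, 5, 6, 7, 10, 12, 14}
Step 17: find(6) -> no change; set of 6 is {0, 3, 5, 6, 7, 10, 12, 14}
Step 18: union(7, 8) -> merged; set of 7 now {0, 1, 3, 5, 6, 7, 8, 10, 12, 14}
Step 19: find(8) -> no change; set of 8 is {0, 1, 3, 5, 6, 7, 8, 10, 12, 14}
Step 20: union(8, 5) -> already same set; set of 8 now {0, 1, 3, 5, 6, 7, 8, 10, 12, 14}
Step 21: union(3, 2) -> merged; set of 3 now {0, 1, 2, 3, 5, 6, 7, 8, 10, 12, 14}
Step 22: find(9) -> no change; set of 9 is {4, 9}
Set of 14: {0, 1, 2, 3, 5, 6, 7, 8, 10, 12, 14}; 4 is not a member.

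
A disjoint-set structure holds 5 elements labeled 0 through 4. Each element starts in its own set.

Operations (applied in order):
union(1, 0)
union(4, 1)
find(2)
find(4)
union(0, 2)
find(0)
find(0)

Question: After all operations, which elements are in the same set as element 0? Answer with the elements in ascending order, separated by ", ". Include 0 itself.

Step 1: union(1, 0) -> merged; set of 1 now {0, 1}
Step 2: union(4, 1) -> merged; set of 4 now {0, 1, 4}
Step 3: find(2) -> no change; set of 2 is {2}
Step 4: find(4) -> no change; set of 4 is {0, 1, 4}
Step 5: union(0, 2) -> merged; set of 0 now {0, 1, 2, 4}
Step 6: find(0) -> no change; set of 0 is {0, 1, 2, 4}
Step 7: find(0) -> no change; set of 0 is {0, 1, 2, 4}
Component of 0: {0, 1, 2, 4}

Answer: 0, 1, 2, 4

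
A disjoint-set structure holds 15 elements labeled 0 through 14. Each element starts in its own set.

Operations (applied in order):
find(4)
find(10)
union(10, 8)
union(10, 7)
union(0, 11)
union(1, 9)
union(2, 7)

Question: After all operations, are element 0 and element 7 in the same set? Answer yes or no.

Answer: no

Derivation:
Step 1: find(4) -> no change; set of 4 is {4}
Step 2: find(10) -> no change; set of 10 is {10}
Step 3: union(10, 8) -> merged; set of 10 now {8, 10}
Step 4: union(10, 7) -> merged; set of 10 now {7, 8, 10}
Step 5: union(0, 11) -> merged; set of 0 now {0, 11}
Step 6: union(1, 9) -> merged; set of 1 now {1, 9}
Step 7: union(2, 7) -> merged; set of 2 now {2, 7, 8, 10}
Set of 0: {0, 11}; 7 is not a member.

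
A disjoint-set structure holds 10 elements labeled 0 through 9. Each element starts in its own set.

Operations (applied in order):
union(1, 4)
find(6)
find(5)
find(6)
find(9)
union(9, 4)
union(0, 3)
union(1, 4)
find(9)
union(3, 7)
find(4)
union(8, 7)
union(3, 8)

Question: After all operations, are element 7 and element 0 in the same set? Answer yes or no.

Step 1: union(1, 4) -> merged; set of 1 now {1, 4}
Step 2: find(6) -> no change; set of 6 is {6}
Step 3: find(5) -> no change; set of 5 is {5}
Step 4: find(6) -> no change; set of 6 is {6}
Step 5: find(9) -> no change; set of 9 is {9}
Step 6: union(9, 4) -> merged; set of 9 now {1, 4, 9}
Step 7: union(0, 3) -> merged; set of 0 now {0, 3}
Step 8: union(1, 4) -> already same set; set of 1 now {1, 4, 9}
Step 9: find(9) -> no change; set of 9 is {1, 4, 9}
Step 10: union(3, 7) -> merged; set of 3 now {0, 3, 7}
Step 11: find(4) -> no change; set of 4 is {1, 4, 9}
Step 12: union(8, 7) -> merged; set of 8 now {0, 3, 7, 8}
Step 13: union(3, 8) -> already same set; set of 3 now {0, 3, 7, 8}
Set of 7: {0, 3, 7, 8}; 0 is a member.

Answer: yes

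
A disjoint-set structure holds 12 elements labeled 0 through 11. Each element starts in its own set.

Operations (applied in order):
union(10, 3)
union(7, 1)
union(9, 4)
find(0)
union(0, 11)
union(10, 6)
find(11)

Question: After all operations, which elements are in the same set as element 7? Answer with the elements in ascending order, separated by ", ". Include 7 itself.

Answer: 1, 7

Derivation:
Step 1: union(10, 3) -> merged; set of 10 now {3, 10}
Step 2: union(7, 1) -> merged; set of 7 now {1, 7}
Step 3: union(9, 4) -> merged; set of 9 now {4, 9}
Step 4: find(0) -> no change; set of 0 is {0}
Step 5: union(0, 11) -> merged; set of 0 now {0, 11}
Step 6: union(10, 6) -> merged; set of 10 now {3, 6, 10}
Step 7: find(11) -> no change; set of 11 is {0, 11}
Component of 7: {1, 7}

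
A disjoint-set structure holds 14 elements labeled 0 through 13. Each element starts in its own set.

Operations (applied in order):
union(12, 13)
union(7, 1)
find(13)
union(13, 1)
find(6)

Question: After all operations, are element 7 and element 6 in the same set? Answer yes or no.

Step 1: union(12, 13) -> merged; set of 12 now {12, 13}
Step 2: union(7, 1) -> merged; set of 7 now {1, 7}
Step 3: find(13) -> no change; set of 13 is {12, 13}
Step 4: union(13, 1) -> merged; set of 13 now {1, 7, 12, 13}
Step 5: find(6) -> no change; set of 6 is {6}
Set of 7: {1, 7, 12, 13}; 6 is not a member.

Answer: no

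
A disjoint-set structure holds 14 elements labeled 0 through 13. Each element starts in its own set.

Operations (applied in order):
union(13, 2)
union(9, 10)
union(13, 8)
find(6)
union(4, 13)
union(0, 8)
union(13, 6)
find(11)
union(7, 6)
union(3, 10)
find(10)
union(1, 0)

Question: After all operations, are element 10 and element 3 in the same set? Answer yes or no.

Answer: yes

Derivation:
Step 1: union(13, 2) -> merged; set of 13 now {2, 13}
Step 2: union(9, 10) -> merged; set of 9 now {9, 10}
Step 3: union(13, 8) -> merged; set of 13 now {2, 8, 13}
Step 4: find(6) -> no change; set of 6 is {6}
Step 5: union(4, 13) -> merged; set of 4 now {2, 4, 8, 13}
Step 6: union(0, 8) -> merged; set of 0 now {0, 2, 4, 8, 13}
Step 7: union(13, 6) -> merged; set of 13 now {0, 2, 4, 6, 8, 13}
Step 8: find(11) -> no change; set of 11 is {11}
Step 9: union(7, 6) -> merged; set of 7 now {0, 2, 4, 6, 7, 8, 13}
Step 10: union(3, 10) -> merged; set of 3 now {3, 9, 10}
Step 11: find(10) -> no change; set of 10 is {3, 9, 10}
Step 12: union(1, 0) -> merged; set of 1 now {0, 1, 2, 4, 6, 7, 8, 13}
Set of 10: {3, 9, 10}; 3 is a member.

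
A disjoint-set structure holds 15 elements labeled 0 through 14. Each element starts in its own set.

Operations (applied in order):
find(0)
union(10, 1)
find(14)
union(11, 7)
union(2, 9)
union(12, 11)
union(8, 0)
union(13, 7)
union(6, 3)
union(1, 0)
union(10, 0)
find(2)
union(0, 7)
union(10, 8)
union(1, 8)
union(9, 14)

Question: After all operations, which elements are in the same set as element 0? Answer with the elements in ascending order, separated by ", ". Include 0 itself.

Step 1: find(0) -> no change; set of 0 is {0}
Step 2: union(10, 1) -> merged; set of 10 now {1, 10}
Step 3: find(14) -> no change; set of 14 is {14}
Step 4: union(11, 7) -> merged; set of 11 now {7, 11}
Step 5: union(2, 9) -> merged; set of 2 now {2, 9}
Step 6: union(12, 11) -> merged; set of 12 now {7, 11, 12}
Step 7: union(8, 0) -> merged; set of 8 now {0, 8}
Step 8: union(13, 7) -> merged; set of 13 now {7, 11, 12, 13}
Step 9: union(6, 3) -> merged; set of 6 now {3, 6}
Step 10: union(1, 0) -> merged; set of 1 now {0, 1, 8, 10}
Step 11: union(10, 0) -> already same set; set of 10 now {0, 1, 8, 10}
Step 12: find(2) -> no change; set of 2 is {2, 9}
Step 13: union(0, 7) -> merged; set of 0 now {0, 1, 7, 8, 10, 11, 12, 13}
Step 14: union(10, 8) -> already same set; set of 10 now {0, 1, 7, 8, 10, 11, 12, 13}
Step 15: union(1, 8) -> already same set; set of 1 now {0, 1, 7, 8, 10, 11, 12, 13}
Step 16: union(9, 14) -> merged; set of 9 now {2, 9, 14}
Component of 0: {0, 1, 7, 8, 10, 11, 12, 13}

Answer: 0, 1, 7, 8, 10, 11, 12, 13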